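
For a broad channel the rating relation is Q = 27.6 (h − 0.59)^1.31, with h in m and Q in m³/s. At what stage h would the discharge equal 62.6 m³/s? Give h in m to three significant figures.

h − h₀ = (Q/C)^(1/b) = (62.6/27.6)^(1/1.31) = 1.869 m
h = 0.59 + 1.869 = 2.459 m

2.46 m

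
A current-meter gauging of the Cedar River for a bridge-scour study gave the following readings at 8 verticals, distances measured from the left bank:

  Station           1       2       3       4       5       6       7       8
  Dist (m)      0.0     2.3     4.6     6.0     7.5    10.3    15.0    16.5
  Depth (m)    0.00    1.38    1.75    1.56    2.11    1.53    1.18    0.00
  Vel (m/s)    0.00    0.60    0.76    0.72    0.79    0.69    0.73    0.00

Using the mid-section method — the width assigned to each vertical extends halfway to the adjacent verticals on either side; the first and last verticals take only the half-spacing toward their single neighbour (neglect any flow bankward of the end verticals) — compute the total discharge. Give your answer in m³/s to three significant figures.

16.2 m³/s

w_2 = (4.6 − 0.0)/2 = 2.3 m; q_2 = 0.60 × 1.38 × 2.3 = 1.904 m³/s
w_3 = (6.0 − 2.3)/2 = 1.85 m; q_3 = 0.76 × 1.75 × 1.85 = 2.461 m³/s
w_4 = (7.5 − 4.6)/2 = 1.45 m; q_4 = 0.72 × 1.56 × 1.45 = 1.629 m³/s
w_5 = (10.3 − 6.0)/2 = 2.15 m; q_5 = 0.79 × 2.11 × 2.15 = 3.584 m³/s
w_6 = (15.0 − 7.5)/2 = 3.75 m; q_6 = 0.69 × 1.53 × 3.75 = 3.959 m³/s
w_7 = (16.5 − 10.3)/2 = 3.1 m; q_7 = 0.73 × 1.18 × 3.1 = 2.670 m³/s
Stations 1, 8 contribute zero (depth or velocity is 0).
Q = Σ qᵢ = 16.21 m³/s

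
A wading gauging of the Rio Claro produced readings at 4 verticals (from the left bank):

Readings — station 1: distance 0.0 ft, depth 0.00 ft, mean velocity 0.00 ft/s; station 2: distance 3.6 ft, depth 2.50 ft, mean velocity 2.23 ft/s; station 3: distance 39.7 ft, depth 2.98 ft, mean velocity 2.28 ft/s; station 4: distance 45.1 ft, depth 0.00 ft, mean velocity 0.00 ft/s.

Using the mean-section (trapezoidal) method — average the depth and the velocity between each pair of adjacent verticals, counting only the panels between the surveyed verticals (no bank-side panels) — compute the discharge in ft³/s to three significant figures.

237 ft³/s

Panel 1-2: Δb = 3.6 ft, d̄ = (0.00+2.50)/2 = 1.25, v̄ = (0.00+2.23)/2 = 1.115 → q = 3.6×1.25×1.115 = 5.018 ft³/s
Panel 2-3: Δb = 36.1 ft, d̄ = (2.50+2.98)/2 = 2.74, v̄ = (2.23+2.28)/2 = 2.255 → q = 36.1×2.74×2.255 = 223.1 ft³/s
Panel 3-4: Δb = 5.4 ft, d̄ = (2.98+0.00)/2 = 1.49, v̄ = (2.28+0.00)/2 = 1.14 → q = 5.4×1.49×1.14 = 9.172 ft³/s
Q = Σ q = 237.2 ft³/s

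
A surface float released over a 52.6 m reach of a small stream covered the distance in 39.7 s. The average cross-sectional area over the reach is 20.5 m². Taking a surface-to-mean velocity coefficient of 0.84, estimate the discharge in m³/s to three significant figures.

22.8 m³/s

v_surface = L / t̄ = 52.6 / 39.7 = 1.325 m/s
v_mean = 0.84 × 1.325 = 1.113 m/s
Q = A × v_mean = 20.5 × 1.113 = 22.82 m³/s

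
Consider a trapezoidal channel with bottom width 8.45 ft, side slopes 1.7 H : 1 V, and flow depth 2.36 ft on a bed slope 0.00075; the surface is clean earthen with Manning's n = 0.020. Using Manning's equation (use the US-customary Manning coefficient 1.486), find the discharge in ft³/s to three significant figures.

83.8 ft³/s

A = (b + z·y)·y = (8.45 + 1.7×2.36)×2.36 = 29.41 ft²
P = b + 2y√(1+z²) = 8.45 + 2×2.36×√(1+1.7²) = 17.76 ft
R = A/P = 29.41/17.76 = 1.656 ft
Q = (1.486/n)·A·R^(2/3)·S^(1/2) = (1.486/0.020) × 29.41 × 1.656^(2/3) × 0.00075^(1/2) = 83.77 ft³/s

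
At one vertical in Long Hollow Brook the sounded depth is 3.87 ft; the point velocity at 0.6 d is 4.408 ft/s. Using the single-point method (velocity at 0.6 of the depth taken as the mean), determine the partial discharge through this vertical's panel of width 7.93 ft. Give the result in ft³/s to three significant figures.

135 ft³/s

v̄ = v₀.₆ = 4.408 ft/s
q = v̄ × d × w = 4.408 × 3.87 × 7.93 = 135.3 ft³/s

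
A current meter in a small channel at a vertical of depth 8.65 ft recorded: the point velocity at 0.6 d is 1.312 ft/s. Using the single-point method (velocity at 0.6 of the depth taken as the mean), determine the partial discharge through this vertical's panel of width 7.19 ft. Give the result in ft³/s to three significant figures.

81.6 ft³/s

v̄ = v₀.₆ = 1.312 ft/s
q = v̄ × d × w = 1.312 × 8.65 × 7.19 = 81.60 ft³/s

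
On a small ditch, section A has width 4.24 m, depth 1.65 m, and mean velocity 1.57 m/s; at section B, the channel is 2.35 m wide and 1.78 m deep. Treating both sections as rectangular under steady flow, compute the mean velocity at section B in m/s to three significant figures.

2.63 m/s

Q = A₁V₁ = (4.24×1.65) × 1.57 = 10.98 m³/s
A₂ = 2.35 × 1.78 = 4.183 m²
V₂ = Q/A₂ = 10.98/4.183 = 2.626 m/s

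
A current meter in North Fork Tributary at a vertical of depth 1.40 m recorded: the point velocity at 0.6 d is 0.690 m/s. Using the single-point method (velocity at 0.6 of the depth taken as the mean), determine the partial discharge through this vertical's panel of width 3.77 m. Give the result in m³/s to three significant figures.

3.64 m³/s

v̄ = v₀.₆ = 0.690 m/s
q = v̄ × d × w = 0.6900 × 1.40 × 3.77 = 3.642 m³/s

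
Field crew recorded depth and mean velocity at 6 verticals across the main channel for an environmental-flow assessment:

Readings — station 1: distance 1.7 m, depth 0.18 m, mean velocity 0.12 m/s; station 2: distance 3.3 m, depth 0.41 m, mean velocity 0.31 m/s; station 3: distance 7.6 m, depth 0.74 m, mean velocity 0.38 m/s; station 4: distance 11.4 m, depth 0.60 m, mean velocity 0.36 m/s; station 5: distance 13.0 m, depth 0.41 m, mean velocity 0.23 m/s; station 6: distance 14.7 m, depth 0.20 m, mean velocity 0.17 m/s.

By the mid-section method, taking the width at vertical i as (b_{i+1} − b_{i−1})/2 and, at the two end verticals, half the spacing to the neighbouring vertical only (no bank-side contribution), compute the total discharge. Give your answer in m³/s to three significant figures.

w_1 = (3.3 − 1.7)/2 = 0.8 m; q_1 = 0.12 × 0.18 × 0.8 = 0.01728 m³/s
w_2 = (7.6 − 1.7)/2 = 2.95 m; q_2 = 0.31 × 0.41 × 2.95 = 0.3749 m³/s
w_3 = (11.4 − 3.3)/2 = 4.05 m; q_3 = 0.38 × 0.74 × 4.05 = 1.139 m³/s
w_4 = (13.0 − 7.6)/2 = 2.7 m; q_4 = 0.36 × 0.60 × 2.7 = 0.5832 m³/s
w_5 = (14.7 − 11.4)/2 = 1.65 m; q_5 = 0.23 × 0.41 × 1.65 = 0.1556 m³/s
w_6 = (14.7 − 13.0)/2 = 0.85 m; q_6 = 0.17 × 0.20 × 0.85 = 0.02890 m³/s
Q = Σ qᵢ = 2.299 m³/s

2.30 m³/s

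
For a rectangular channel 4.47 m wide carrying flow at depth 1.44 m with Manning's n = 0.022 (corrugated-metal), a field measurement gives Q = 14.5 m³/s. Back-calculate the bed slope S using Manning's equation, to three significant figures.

0.00293

A = b·y = 4.47 × 1.44 = 6.437 m²
P = b + 2y = 4.47 + 2×1.44 = 7.350 m
R = A/P = 6.437/7.350 = 0.8758 m
S = (Q·n / (1·A·R^(2/3)))² = (14.5×0.022 / (1×6.437×0.9154))² = 0.002931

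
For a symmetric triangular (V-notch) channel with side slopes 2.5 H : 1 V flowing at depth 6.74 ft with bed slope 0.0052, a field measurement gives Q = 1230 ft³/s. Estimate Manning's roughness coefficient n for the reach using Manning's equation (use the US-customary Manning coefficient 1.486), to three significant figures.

0.0212

A = z·y² = 2.5×6.74² = 113.6 ft²
P = 2y√(1+z²) = 2×6.74×√(1+2.5²) = 36.30 ft
R = A/P = 113.6/36.30 = 3.129 ft
n = (1.486/Q)·A·R^(2/3)·S^(1/2) = (1.486/1230) × 113.6 × 2.139 × 0.07211 = 0.02117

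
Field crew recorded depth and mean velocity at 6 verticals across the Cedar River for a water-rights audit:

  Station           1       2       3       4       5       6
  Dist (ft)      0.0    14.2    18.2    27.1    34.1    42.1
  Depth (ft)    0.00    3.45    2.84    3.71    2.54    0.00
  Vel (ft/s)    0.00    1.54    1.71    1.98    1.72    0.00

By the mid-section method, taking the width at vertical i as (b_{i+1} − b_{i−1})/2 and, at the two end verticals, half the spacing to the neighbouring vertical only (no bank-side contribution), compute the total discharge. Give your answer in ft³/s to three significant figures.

w_2 = (18.2 − 0.0)/2 = 9.1 ft; q_2 = 1.54 × 3.45 × 9.1 = 48.35 ft³/s
w_3 = (27.1 − 14.2)/2 = 6.45 ft; q_3 = 1.71 × 2.84 × 6.45 = 31.32 ft³/s
w_4 = (34.1 − 18.2)/2 = 7.95 ft; q_4 = 1.98 × 3.71 × 7.95 = 58.40 ft³/s
w_5 = (42.1 − 27.1)/2 = 7.5 ft; q_5 = 1.72 × 2.54 × 7.5 = 32.77 ft³/s
Stations 1, 6 contribute zero (depth or velocity is 0).
Q = Σ qᵢ = 170.8 ft³/s

171 ft³/s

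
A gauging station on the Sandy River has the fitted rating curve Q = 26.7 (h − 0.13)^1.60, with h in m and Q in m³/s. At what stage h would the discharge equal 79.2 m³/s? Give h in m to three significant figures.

2.10 m

h − h₀ = (Q/C)^(1/b) = (79.2/26.7)^(1/1.60) = 1.973 m
h = 0.13 + 1.973 = 2.103 m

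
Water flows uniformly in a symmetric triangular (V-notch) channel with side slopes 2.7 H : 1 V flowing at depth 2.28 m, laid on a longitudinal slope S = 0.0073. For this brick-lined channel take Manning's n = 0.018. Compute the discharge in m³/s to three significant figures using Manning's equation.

69.7 m³/s

A = z·y² = 2.7×2.28² = 14.04 m²
P = 2y√(1+z²) = 2×2.28×√(1+2.7²) = 13.13 m
R = A/P = 14.04/13.13 = 1.069 m
Q = (1/n)·A·R^(2/3)·S^(1/2) = (1/0.018) × 14.04 × 1.069^(2/3) × 0.0073^(1/2) = 69.65 m³/s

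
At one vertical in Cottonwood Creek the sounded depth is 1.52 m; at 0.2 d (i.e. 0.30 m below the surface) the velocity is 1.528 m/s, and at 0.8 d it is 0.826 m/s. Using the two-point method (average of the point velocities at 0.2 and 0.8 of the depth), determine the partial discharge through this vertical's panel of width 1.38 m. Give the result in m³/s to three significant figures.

2.47 m³/s

v̄ = (1.528 + 0.826) / 2 = 1.177 m/s
q = v̄ × d × w = 1.177 × 1.52 × 1.38 = 2.469 m³/s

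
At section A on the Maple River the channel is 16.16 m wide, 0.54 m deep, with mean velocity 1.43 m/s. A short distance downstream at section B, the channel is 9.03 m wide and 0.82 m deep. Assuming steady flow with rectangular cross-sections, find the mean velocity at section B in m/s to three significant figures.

1.69 m/s

Q = A₁V₁ = (16.16×0.54) × 1.43 = 12.48 m³/s
A₂ = 9.03 × 0.82 = 7.405 m²
V₂ = Q/A₂ = 12.48/7.405 = 1.685 m/s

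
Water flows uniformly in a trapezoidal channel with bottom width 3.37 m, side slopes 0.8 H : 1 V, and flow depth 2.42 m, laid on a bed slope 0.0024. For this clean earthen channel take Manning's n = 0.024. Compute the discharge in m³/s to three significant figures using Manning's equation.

31.9 m³/s

A = (b + z·y)·y = (3.37 + 0.8×2.42)×2.42 = 12.84 m²
P = b + 2y√(1+z²) = 3.37 + 2×2.42×√(1+0.8²) = 9.568 m
R = A/P = 12.84/9.568 = 1.342 m
Q = (1/n)·A·R^(2/3)·S^(1/2) = (1/0.024) × 12.84 × 1.342^(2/3) × 0.0024^(1/2) = 31.89 m³/s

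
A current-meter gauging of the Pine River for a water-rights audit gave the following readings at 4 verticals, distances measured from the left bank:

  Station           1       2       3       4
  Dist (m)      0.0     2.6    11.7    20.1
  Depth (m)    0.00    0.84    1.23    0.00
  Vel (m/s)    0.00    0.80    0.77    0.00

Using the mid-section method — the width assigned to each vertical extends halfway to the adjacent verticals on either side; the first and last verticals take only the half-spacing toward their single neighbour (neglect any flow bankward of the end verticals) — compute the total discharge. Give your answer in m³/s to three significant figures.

12.2 m³/s

w_2 = (11.7 − 0.0)/2 = 5.85 m; q_2 = 0.80 × 0.84 × 5.85 = 3.931 m³/s
w_3 = (20.1 − 2.6)/2 = 8.75 m; q_3 = 0.77 × 1.23 × 8.75 = 8.287 m³/s
Stations 1, 4 contribute zero (depth or velocity is 0).
Q = Σ qᵢ = 12.22 m³/s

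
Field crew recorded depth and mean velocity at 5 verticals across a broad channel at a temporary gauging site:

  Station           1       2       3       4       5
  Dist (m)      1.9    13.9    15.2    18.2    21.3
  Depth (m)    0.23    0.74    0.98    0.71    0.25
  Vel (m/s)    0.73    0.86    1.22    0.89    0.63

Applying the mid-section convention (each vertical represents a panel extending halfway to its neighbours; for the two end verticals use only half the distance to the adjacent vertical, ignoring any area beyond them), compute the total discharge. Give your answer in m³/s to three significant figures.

w_1 = (13.9 − 1.9)/2 = 6 m; q_1 = 0.73 × 0.23 × 6 = 1.007 m³/s
w_2 = (15.2 − 1.9)/2 = 6.65 m; q_2 = 0.86 × 0.74 × 6.65 = 4.232 m³/s
w_3 = (18.2 − 13.9)/2 = 2.15 m; q_3 = 1.22 × 0.98 × 2.15 = 2.571 m³/s
w_4 = (21.3 − 15.2)/2 = 3.05 m; q_4 = 0.89 × 0.71 × 3.05 = 1.927 m³/s
w_5 = (21.3 − 18.2)/2 = 1.55 m; q_5 = 0.63 × 0.25 × 1.55 = 0.2441 m³/s
Q = Σ qᵢ = 9.981 m³/s

9.98 m³/s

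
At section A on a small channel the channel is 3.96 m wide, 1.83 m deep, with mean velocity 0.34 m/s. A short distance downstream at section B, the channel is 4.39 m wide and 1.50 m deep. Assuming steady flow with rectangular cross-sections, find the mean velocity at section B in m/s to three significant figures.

Q = A₁V₁ = (3.96×1.83) × 0.34 = 2.464 m³/s
A₂ = 4.39 × 1.50 = 6.585 m²
V₂ = Q/A₂ = 2.464/6.585 = 0.3742 m/s

0.374 m/s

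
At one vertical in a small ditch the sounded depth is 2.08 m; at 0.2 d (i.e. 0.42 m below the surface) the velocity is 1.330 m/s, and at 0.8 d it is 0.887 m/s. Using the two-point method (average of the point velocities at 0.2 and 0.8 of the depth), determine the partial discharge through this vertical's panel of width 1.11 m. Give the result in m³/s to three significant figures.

v̄ = (1.330 + 0.887) / 2 = 1.109 m/s
q = v̄ × d × w = 1.109 × 2.08 × 1.11 = 2.559 m³/s

2.56 m³/s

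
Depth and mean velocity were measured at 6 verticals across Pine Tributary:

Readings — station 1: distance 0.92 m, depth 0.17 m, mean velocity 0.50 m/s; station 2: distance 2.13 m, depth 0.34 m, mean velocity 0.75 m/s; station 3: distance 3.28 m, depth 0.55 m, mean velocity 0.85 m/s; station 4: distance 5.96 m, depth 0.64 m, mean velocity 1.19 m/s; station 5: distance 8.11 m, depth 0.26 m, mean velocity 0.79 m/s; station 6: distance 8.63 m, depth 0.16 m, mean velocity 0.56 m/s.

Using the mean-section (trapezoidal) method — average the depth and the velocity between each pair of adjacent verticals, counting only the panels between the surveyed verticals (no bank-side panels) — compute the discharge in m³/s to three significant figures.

3.26 m³/s

Panel 1-2: Δb = 1.21 m, d̄ = (0.17+0.34)/2 = 0.255, v̄ = (0.50+0.75)/2 = 0.625 → q = 1.21×0.255×0.625 = 0.1928 m³/s
Panel 2-3: Δb = 1.15 m, d̄ = (0.34+0.55)/2 = 0.445, v̄ = (0.75+0.85)/2 = 0.8 → q = 1.15×0.445×0.8 = 0.4094 m³/s
Panel 3-4: Δb = 2.68 m, d̄ = (0.55+0.64)/2 = 0.595, v̄ = (0.85+1.19)/2 = 1.02 → q = 2.68×0.595×1.02 = 1.626 m³/s
Panel 4-5: Δb = 2.15 m, d̄ = (0.64+0.26)/2 = 0.45, v̄ = (1.19+0.79)/2 = 0.99 → q = 2.15×0.45×0.99 = 0.9578 m³/s
Panel 5-6: Δb = 0.52 m, d̄ = (0.26+0.16)/2 = 0.21, v̄ = (0.79+0.56)/2 = 0.675 → q = 0.52×0.21×0.675 = 0.07371 m³/s
Q = Σ q = 3.260 m³/s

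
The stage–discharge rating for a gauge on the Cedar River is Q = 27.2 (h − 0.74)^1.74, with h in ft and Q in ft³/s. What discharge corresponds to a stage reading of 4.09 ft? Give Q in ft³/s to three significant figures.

Q = 27.2 × (4.09 − 0.74)^1.74 = 27.2 × 3.35^1.74 = 222.9 ft³/s

223 ft³/s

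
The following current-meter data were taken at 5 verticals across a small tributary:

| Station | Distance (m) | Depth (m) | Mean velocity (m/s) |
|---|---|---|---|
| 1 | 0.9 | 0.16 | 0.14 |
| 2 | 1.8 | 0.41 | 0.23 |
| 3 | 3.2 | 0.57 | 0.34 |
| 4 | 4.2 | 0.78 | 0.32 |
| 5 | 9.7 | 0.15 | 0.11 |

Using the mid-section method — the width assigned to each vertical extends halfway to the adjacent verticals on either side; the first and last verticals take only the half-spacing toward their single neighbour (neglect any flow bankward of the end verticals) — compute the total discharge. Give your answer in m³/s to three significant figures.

w_1 = (1.8 − 0.9)/2 = 0.45 m; q_1 = 0.14 × 0.16 × 0.45 = 0.01008 m³/s
w_2 = (3.2 − 0.9)/2 = 1.15 m; q_2 = 0.23 × 0.41 × 1.15 = 0.1084 m³/s
w_3 = (4.2 − 1.8)/2 = 1.2 m; q_3 = 0.34 × 0.57 × 1.2 = 0.2326 m³/s
w_4 = (9.7 − 3.2)/2 = 3.25 m; q_4 = 0.32 × 0.78 × 3.25 = 0.8112 m³/s
w_5 = (9.7 − 4.2)/2 = 2.75 m; q_5 = 0.11 × 0.15 × 2.75 = 0.04538 m³/s
Q = Σ qᵢ = 1.208 m³/s

1.21 m³/s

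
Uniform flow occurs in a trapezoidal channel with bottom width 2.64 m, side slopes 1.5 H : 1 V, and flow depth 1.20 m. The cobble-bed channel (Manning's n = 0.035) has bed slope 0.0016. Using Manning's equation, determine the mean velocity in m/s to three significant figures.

A = (b + z·y)·y = (2.64 + 1.5×1.20)×1.20 = 5.328 m²
P = b + 2y√(1+z²) = 2.64 + 2×1.20×√(1+1.5²) = 6.967 m
R = A/P = 5.328/6.967 = 0.7648 m
Q = (1/n)·A·R^(2/3)·S^(1/2) = (1/0.035) × 5.328 × 0.7648^(2/3) × 0.0016^(1/2) = 5.092 m³/s
V = Q/A = 5.092/5.328 = 0.9558 m/s

0.956 m/s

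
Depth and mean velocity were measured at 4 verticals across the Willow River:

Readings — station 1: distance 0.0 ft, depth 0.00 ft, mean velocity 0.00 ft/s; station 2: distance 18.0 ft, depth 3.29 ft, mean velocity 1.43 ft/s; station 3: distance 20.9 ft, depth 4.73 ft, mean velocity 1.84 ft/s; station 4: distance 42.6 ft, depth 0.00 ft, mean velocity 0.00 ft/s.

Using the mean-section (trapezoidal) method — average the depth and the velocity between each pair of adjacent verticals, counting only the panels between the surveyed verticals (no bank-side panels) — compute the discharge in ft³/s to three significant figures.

Panel 1-2: Δb = 18 ft, d̄ = (0.00+3.29)/2 = 1.645, v̄ = (0.00+1.43)/2 = 0.715 → q = 18×1.645×0.715 = 21.17 ft³/s
Panel 2-3: Δb = 2.9 ft, d̄ = (3.29+4.73)/2 = 4.01, v̄ = (1.43+1.84)/2 = 1.635 → q = 2.9×4.01×1.635 = 19.01 ft³/s
Panel 3-4: Δb = 21.7 ft, d̄ = (4.73+0.00)/2 = 2.365, v̄ = (1.84+0.00)/2 = 0.92 → q = 21.7×2.365×0.92 = 47.21 ft³/s
Q = Σ q = 87.40 ft³/s

87.4 ft³/s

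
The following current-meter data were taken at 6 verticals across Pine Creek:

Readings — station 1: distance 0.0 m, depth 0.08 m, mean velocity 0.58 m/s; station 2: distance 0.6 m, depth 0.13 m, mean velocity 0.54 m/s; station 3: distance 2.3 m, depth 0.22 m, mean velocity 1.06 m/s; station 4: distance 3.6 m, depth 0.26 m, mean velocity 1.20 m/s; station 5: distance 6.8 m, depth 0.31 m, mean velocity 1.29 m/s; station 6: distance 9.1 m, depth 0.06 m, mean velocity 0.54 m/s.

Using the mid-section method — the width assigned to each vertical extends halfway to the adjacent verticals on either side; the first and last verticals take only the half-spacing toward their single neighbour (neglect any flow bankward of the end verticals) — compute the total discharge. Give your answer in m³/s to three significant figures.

w_1 = (0.6 − 0.0)/2 = 0.3 m; q_1 = 0.58 × 0.08 × 0.3 = 0.01392 m³/s
w_2 = (2.3 − 0.0)/2 = 1.15 m; q_2 = 0.54 × 0.13 × 1.15 = 0.08073 m³/s
w_3 = (3.6 − 0.6)/2 = 1.5 m; q_3 = 1.06 × 0.22 × 1.5 = 0.3498 m³/s
w_4 = (6.8 − 2.3)/2 = 2.25 m; q_4 = 1.20 × 0.26 × 2.25 = 0.7020 m³/s
w_5 = (9.1 − 3.6)/2 = 2.75 m; q_5 = 1.29 × 0.31 × 2.75 = 1.100 m³/s
w_6 = (9.1 − 6.8)/2 = 1.15 m; q_6 = 0.54 × 0.06 × 1.15 = 0.03726 m³/s
Q = Σ qᵢ = 2.283 m³/s

2.28 m³/s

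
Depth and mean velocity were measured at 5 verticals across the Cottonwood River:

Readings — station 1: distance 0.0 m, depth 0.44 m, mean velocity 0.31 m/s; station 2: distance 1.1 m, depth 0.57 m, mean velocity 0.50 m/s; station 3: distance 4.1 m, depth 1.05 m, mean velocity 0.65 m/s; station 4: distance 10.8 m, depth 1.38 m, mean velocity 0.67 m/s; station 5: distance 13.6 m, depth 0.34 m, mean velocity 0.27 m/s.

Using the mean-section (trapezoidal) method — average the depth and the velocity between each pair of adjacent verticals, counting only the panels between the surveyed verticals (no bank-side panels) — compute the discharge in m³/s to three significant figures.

Panel 1-2: Δb = 1.1 m, d̄ = (0.44+0.57)/2 = 0.505, v̄ = (0.31+0.50)/2 = 0.405 → q = 1.1×0.505×0.405 = 0.2250 m³/s
Panel 2-3: Δb = 3 m, d̄ = (0.57+1.05)/2 = 0.81, v̄ = (0.50+0.65)/2 = 0.575 → q = 3×0.81×0.575 = 1.397 m³/s
Panel 3-4: Δb = 6.7 m, d̄ = (1.05+1.38)/2 = 1.215, v̄ = (0.65+0.67)/2 = 0.66 → q = 6.7×1.215×0.66 = 5.373 m³/s
Panel 4-5: Δb = 2.8 m, d̄ = (1.38+0.34)/2 = 0.86, v̄ = (0.67+0.27)/2 = 0.47 → q = 2.8×0.86×0.47 = 1.132 m³/s
Q = Σ q = 8.127 m³/s

8.13 m³/s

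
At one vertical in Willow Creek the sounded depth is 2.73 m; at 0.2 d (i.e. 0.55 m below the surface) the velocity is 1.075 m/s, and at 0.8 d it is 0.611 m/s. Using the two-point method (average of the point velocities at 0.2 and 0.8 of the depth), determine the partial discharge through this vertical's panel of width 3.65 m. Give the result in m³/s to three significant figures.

v̄ = (1.075 + 0.611) / 2 = 0.8430 m/s
q = v̄ × d × w = 0.8430 × 2.73 × 3.65 = 8.400 m³/s

8.40 m³/s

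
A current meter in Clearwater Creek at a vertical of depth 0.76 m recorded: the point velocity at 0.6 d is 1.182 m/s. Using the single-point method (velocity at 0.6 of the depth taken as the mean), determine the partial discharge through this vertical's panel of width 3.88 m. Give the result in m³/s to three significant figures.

v̄ = v₀.₆ = 1.182 m/s
q = v̄ × d × w = 1.182 × 0.76 × 3.88 = 3.485 m³/s

3.49 m³/s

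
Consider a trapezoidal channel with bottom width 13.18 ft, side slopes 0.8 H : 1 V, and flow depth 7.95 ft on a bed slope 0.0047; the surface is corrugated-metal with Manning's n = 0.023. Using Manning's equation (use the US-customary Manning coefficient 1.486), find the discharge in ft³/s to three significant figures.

A = (b + z·y)·y = (13.18 + 0.8×7.95)×7.95 = 155.3 ft²
P = b + 2y√(1+z²) = 13.18 + 2×7.95×√(1+0.8²) = 33.54 ft
R = A/P = 155.3/33.54 = 4.631 ft
Q = (1.486/n)·A·R^(2/3)·S^(1/2) = (1.486/0.023) × 155.3 × 4.631^(2/3) × 0.0047^(1/2) = 1912 ft³/s

1910 ft³/s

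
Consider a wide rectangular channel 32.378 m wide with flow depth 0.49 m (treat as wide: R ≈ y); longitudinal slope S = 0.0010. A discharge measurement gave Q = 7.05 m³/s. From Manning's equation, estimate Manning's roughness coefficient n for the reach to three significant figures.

0.0442

A = b·y = 32.378 × 0.49 = 15.87 m²
Wide channel: R ≈ y = 0.49 m
n = (1/Q)·A·R^(2/3)·S^(1/2) = (1/7.05) × 15.87 × 0.6215 × 0.03162 = 0.04423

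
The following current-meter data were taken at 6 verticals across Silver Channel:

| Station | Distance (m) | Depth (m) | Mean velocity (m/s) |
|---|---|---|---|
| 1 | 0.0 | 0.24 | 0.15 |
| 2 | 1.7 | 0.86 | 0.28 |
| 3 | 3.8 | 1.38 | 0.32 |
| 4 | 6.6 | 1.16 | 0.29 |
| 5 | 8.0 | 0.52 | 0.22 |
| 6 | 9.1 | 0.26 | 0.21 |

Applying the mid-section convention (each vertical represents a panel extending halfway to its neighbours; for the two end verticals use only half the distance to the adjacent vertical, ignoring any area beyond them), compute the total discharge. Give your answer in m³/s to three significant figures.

w_1 = (1.7 − 0.0)/2 = 0.85 m; q_1 = 0.15 × 0.24 × 0.85 = 0.03060 m³/s
w_2 = (3.8 − 0.0)/2 = 1.9 m; q_2 = 0.28 × 0.86 × 1.9 = 0.4575 m³/s
w_3 = (6.6 − 1.7)/2 = 2.45 m; q_3 = 0.32 × 1.38 × 2.45 = 1.082 m³/s
w_4 = (8.0 − 3.8)/2 = 2.1 m; q_4 = 0.29 × 1.16 × 2.1 = 0.7064 m³/s
w_5 = (9.1 − 6.6)/2 = 1.25 m; q_5 = 0.22 × 0.52 × 1.25 = 0.1430 m³/s
w_6 = (9.1 − 8.0)/2 = 0.55 m; q_6 = 0.21 × 0.26 × 0.55 = 0.03003 m³/s
Q = Σ qᵢ = 2.450 m³/s

2.45 m³/s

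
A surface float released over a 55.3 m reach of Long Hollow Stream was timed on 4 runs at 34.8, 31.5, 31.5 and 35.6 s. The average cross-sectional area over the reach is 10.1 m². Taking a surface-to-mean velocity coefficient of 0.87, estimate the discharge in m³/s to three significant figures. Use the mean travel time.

14.6 m³/s

t̄ = (34.8 + 31.5 + 31.5 + 35.6) / 4 = 33.35 s
v_surface = L / t̄ = 55.3 / 33.35 = 1.658 m/s
v_mean = 0.87 × 1.658 = 1.443 m/s
Q = A × v_mean = 10.1 × 1.443 = 14.57 m³/s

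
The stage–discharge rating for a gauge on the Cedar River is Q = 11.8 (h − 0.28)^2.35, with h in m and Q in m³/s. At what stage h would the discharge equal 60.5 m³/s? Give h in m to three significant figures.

2.28 m

h − h₀ = (Q/C)^(1/b) = (60.5/11.8)^(1/2.35) = 2.005 m
h = 0.28 + 2.005 = 2.285 m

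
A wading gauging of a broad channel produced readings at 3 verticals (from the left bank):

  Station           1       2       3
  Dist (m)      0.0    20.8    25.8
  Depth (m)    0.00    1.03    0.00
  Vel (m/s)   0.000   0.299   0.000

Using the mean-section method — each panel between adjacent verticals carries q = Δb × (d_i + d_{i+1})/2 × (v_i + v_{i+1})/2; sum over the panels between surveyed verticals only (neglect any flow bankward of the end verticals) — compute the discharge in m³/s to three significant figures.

Panel 1-2: Δb = 20.8 m, d̄ = (0.00+1.03)/2 = 0.515, v̄ = (0.000+0.299)/2 = 0.1495 → q = 20.8×0.515×0.1495 = 1.601 m³/s
Panel 2-3: Δb = 5 m, d̄ = (1.03+0.00)/2 = 0.515, v̄ = (0.299+0.000)/2 = 0.1495 → q = 5×0.515×0.1495 = 0.3850 m³/s
Q = Σ q = 1.986 m³/s

1.99 m³/s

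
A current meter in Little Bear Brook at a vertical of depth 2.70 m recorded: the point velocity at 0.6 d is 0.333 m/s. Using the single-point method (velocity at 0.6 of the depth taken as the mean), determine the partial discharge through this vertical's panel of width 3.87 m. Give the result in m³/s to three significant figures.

3.48 m³/s

v̄ = v₀.₆ = 0.333 m/s
q = v̄ × d × w = 0.3330 × 2.70 × 3.87 = 3.480 m³/s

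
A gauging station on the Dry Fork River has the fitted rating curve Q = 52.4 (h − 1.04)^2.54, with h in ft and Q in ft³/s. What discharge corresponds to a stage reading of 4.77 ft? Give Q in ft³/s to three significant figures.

1480 ft³/s

Q = 52.4 × (4.77 − 1.04)^2.54 = 52.4 × 3.73^2.54 = 1484 ft³/s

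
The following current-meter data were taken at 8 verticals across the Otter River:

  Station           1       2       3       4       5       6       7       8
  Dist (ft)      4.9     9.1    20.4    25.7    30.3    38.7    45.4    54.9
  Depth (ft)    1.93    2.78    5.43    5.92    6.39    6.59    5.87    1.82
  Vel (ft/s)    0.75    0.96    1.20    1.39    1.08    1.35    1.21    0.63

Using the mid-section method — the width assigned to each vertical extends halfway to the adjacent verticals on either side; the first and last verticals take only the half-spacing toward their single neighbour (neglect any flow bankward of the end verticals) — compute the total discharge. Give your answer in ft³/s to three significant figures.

w_1 = (9.1 − 4.9)/2 = 2.1 ft; q_1 = 0.75 × 1.93 × 2.1 = 3.040 ft³/s
w_2 = (20.4 − 4.9)/2 = 7.75 ft; q_2 = 0.96 × 2.78 × 7.75 = 20.68 ft³/s
w_3 = (25.7 − 9.1)/2 = 8.3 ft; q_3 = 1.20 × 5.43 × 8.3 = 54.08 ft³/s
w_4 = (30.3 − 20.4)/2 = 4.95 ft; q_4 = 1.39 × 5.92 × 4.95 = 40.73 ft³/s
w_5 = (38.7 − 25.7)/2 = 6.5 ft; q_5 = 1.08 × 6.39 × 6.5 = 44.86 ft³/s
w_6 = (45.4 − 30.3)/2 = 7.55 ft; q_6 = 1.35 × 6.59 × 7.55 = 67.17 ft³/s
w_7 = (54.9 − 38.7)/2 = 8.1 ft; q_7 = 1.21 × 5.87 × 8.1 = 57.53 ft³/s
w_8 = (54.9 − 45.4)/2 = 4.75 ft; q_8 = 0.63 × 1.82 × 4.75 = 5.446 ft³/s
Q = Σ qᵢ = 293.5 ft³/s

294 ft³/s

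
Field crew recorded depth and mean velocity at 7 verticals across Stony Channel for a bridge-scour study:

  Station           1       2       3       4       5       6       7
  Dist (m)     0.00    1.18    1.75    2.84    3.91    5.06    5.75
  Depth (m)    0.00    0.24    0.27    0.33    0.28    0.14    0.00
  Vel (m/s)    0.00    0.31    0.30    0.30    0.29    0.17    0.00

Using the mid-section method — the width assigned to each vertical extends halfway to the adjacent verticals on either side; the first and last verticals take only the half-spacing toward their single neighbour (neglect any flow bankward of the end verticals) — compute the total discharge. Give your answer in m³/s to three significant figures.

0.351 m³/s

w_2 = (1.75 − 0.00)/2 = 0.875 m; q_2 = 0.31 × 0.24 × 0.875 = 0.06510 m³/s
w_3 = (2.84 − 1.18)/2 = 0.83 m; q_3 = 0.30 × 0.27 × 0.83 = 0.06723 m³/s
w_4 = (3.91 − 1.75)/2 = 1.08 m; q_4 = 0.30 × 0.33 × 1.08 = 0.1069 m³/s
w_5 = (5.06 − 2.84)/2 = 1.11 m; q_5 = 0.29 × 0.28 × 1.11 = 0.09013 m³/s
w_6 = (5.75 − 3.91)/2 = 0.92 m; q_6 = 0.17 × 0.14 × 0.92 = 0.02190 m³/s
Stations 1, 7 contribute zero (depth or velocity is 0).
Q = Σ qᵢ = 0.3513 m³/s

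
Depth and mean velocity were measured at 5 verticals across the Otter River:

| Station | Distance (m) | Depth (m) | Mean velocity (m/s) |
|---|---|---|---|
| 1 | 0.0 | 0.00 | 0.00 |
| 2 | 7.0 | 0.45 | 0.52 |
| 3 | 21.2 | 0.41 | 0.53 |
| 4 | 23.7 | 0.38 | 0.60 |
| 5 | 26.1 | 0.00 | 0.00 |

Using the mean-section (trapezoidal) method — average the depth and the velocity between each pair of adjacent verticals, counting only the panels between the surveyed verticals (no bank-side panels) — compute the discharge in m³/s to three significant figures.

4.31 m³/s

Panel 1-2: Δb = 7 m, d̄ = (0.00+0.45)/2 = 0.225, v̄ = (0.00+0.52)/2 = 0.26 → q = 7×0.225×0.26 = 0.4095 m³/s
Panel 2-3: Δb = 14.2 m, d̄ = (0.45+0.41)/2 = 0.43, v̄ = (0.52+0.53)/2 = 0.525 → q = 14.2×0.43×0.525 = 3.206 m³/s
Panel 3-4: Δb = 2.5 m, d̄ = (0.41+0.38)/2 = 0.395, v̄ = (0.53+0.60)/2 = 0.565 → q = 2.5×0.395×0.565 = 0.5579 m³/s
Panel 4-5: Δb = 2.4 m, d̄ = (0.38+0.00)/2 = 0.19, v̄ = (0.60+0.00)/2 = 0.3 → q = 2.4×0.19×0.3 = 0.1368 m³/s
Q = Σ q = 4.310 m³/s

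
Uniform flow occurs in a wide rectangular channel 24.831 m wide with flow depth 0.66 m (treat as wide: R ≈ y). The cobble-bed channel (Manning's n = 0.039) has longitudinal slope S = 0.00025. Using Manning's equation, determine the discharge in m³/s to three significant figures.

A = b·y = 24.831 × 0.66 = 16.39 m²
Wide channel: R ≈ y = 0.66 m
Q = (1/n)·A·R^(2/3)·S^(1/2) = (1/0.039) × 16.39 × 0.6600^(2/3) × 0.00025^(1/2) = 5.037 m³/s

5.04 m³/s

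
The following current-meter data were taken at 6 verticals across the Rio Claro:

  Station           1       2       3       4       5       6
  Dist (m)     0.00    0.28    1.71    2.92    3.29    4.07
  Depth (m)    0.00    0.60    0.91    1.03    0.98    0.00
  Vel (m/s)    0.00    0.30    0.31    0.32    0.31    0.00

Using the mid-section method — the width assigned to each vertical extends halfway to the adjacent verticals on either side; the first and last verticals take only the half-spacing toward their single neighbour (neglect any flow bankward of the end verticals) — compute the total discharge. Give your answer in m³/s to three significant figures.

0.961 m³/s

w_2 = (1.71 − 0.00)/2 = 0.855 m; q_2 = 0.30 × 0.60 × 0.855 = 0.1539 m³/s
w_3 = (2.92 − 0.28)/2 = 1.32 m; q_3 = 0.31 × 0.91 × 1.32 = 0.3724 m³/s
w_4 = (3.29 − 1.71)/2 = 0.79 m; q_4 = 0.32 × 1.03 × 0.79 = 0.2604 m³/s
w_5 = (4.07 − 2.92)/2 = 0.575 m; q_5 = 0.31 × 0.98 × 0.575 = 0.1747 m³/s
Stations 1, 6 contribute zero (depth or velocity is 0).
Q = Σ qᵢ = 0.9613 m³/s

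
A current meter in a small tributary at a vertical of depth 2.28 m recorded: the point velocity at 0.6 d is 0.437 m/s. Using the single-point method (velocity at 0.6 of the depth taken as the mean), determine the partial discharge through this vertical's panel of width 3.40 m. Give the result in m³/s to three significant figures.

3.39 m³/s

v̄ = v₀.₆ = 0.437 m/s
q = v̄ × d × w = 0.4370 × 2.28 × 3.40 = 3.388 m³/s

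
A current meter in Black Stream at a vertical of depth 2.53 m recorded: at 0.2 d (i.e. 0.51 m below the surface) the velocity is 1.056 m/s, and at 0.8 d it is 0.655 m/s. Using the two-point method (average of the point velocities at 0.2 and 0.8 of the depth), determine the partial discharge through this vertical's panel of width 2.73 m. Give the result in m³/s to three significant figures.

v̄ = (1.056 + 0.655) / 2 = 0.8555 m/s
q = v̄ × d × w = 0.8555 × 2.53 × 2.73 = 5.909 m³/s

5.91 m³/s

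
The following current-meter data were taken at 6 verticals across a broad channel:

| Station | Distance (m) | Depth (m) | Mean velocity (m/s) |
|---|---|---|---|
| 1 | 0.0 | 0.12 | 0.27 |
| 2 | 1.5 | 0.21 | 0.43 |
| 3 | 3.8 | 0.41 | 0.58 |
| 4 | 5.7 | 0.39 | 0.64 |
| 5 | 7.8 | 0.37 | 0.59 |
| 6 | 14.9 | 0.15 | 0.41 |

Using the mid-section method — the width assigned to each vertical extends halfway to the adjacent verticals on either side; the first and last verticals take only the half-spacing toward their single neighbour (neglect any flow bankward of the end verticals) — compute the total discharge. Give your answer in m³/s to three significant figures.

2.42 m³/s

w_1 = (1.5 − 0.0)/2 = 0.75 m; q_1 = 0.27 × 0.12 × 0.75 = 0.02430 m³/s
w_2 = (3.8 − 0.0)/2 = 1.9 m; q_2 = 0.43 × 0.21 × 1.9 = 0.1716 m³/s
w_3 = (5.7 − 1.5)/2 = 2.1 m; q_3 = 0.58 × 0.41 × 2.1 = 0.4994 m³/s
w_4 = (7.8 − 3.8)/2 = 2 m; q_4 = 0.64 × 0.39 × 2 = 0.4992 m³/s
w_5 = (14.9 − 5.7)/2 = 4.6 m; q_5 = 0.59 × 0.37 × 4.6 = 1.004 m³/s
w_6 = (14.9 − 7.8)/2 = 3.55 m; q_6 = 0.41 × 0.15 × 3.55 = 0.2183 m³/s
Q = Σ qᵢ = 2.417 m³/s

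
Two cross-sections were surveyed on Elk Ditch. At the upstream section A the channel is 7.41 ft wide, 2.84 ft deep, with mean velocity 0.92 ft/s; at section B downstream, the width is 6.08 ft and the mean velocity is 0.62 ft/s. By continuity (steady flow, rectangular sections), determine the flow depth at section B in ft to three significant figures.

Q = A₁V₁ = (7.41×2.84) × 0.92 = 19.36 ft³/s
d₂ = Q/(b₂ V₂) = 19.36/(6.08×0.62) = 5.136 ft

5.14 ft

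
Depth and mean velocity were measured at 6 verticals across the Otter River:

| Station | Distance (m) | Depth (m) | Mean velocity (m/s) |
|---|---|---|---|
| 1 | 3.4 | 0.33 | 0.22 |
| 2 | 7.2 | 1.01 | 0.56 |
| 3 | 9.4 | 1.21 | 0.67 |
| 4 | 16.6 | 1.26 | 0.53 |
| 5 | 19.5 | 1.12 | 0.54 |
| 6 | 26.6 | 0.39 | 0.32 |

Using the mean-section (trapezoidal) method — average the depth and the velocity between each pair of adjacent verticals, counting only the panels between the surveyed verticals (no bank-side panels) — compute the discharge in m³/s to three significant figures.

12.0 m³/s

Panel 1-2: Δb = 3.8 m, d̄ = (0.33+1.01)/2 = 0.67, v̄ = (0.22+0.56)/2 = 0.39 → q = 3.8×0.67×0.39 = 0.9929 m³/s
Panel 2-3: Δb = 2.2 m, d̄ = (1.01+1.21)/2 = 1.11, v̄ = (0.56+0.67)/2 = 0.615 → q = 2.2×1.11×0.615 = 1.502 m³/s
Panel 3-4: Δb = 7.2 m, d̄ = (1.21+1.26)/2 = 1.235, v̄ = (0.67+0.53)/2 = 0.6 → q = 7.2×1.235×0.6 = 5.335 m³/s
Panel 4-5: Δb = 2.9 m, d̄ = (1.26+1.12)/2 = 1.19, v̄ = (0.53+0.54)/2 = 0.535 → q = 2.9×1.19×0.535 = 1.846 m³/s
Panel 5-6: Δb = 7.1 m, d̄ = (1.12+0.39)/2 = 0.755, v̄ = (0.54+0.32)/2 = 0.43 → q = 7.1×0.755×0.43 = 2.305 m³/s
Q = Σ q = 11.98 m³/s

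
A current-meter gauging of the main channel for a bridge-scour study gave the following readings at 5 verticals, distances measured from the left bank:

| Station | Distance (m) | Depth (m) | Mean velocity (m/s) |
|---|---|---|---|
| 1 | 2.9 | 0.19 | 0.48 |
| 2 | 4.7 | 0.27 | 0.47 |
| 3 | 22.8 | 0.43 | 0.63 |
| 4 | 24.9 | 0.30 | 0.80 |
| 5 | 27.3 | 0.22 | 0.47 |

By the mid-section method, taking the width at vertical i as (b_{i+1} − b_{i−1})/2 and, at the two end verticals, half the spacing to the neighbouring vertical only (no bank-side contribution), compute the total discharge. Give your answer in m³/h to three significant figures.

w_1 = (4.7 − 2.9)/2 = 0.9 m; q_1 = 0.48 × 0.19 × 0.9 = 0.08208 m³/s
w_2 = (22.8 − 2.9)/2 = 9.95 m; q_2 = 0.47 × 0.27 × 9.95 = 1.263 m³/s
w_3 = (24.9 − 4.7)/2 = 10.1 m; q_3 = 0.63 × 0.43 × 10.1 = 2.736 m³/s
w_4 = (27.3 − 22.8)/2 = 2.25 m; q_4 = 0.80 × 0.30 × 2.25 = 0.5400 m³/s
w_5 = (27.3 − 24.9)/2 = 1.2 m; q_5 = 0.47 × 0.22 × 1.2 = 0.1241 m³/s
Q = Σ qᵢ = 4.745 m³/s
= 4.745 × 3600 = 17080 m³/h

17100 m³/h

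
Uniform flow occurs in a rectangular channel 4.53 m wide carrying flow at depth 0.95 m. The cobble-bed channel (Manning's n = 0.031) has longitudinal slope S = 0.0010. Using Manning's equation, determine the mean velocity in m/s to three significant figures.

0.781 m/s

A = b·y = 4.53 × 0.95 = 4.304 m²
P = b + 2y = 4.53 + 2×0.95 = 6.430 m
R = A/P = 4.304/6.430 = 0.6693 m
Q = (1/n)·A·R^(2/3)·S^(1/2) = (1/0.031) × 4.304 × 0.6693^(2/3) × 0.0010^(1/2) = 3.359 m³/s
V = Q/A = 3.359/4.304 = 0.7805 m/s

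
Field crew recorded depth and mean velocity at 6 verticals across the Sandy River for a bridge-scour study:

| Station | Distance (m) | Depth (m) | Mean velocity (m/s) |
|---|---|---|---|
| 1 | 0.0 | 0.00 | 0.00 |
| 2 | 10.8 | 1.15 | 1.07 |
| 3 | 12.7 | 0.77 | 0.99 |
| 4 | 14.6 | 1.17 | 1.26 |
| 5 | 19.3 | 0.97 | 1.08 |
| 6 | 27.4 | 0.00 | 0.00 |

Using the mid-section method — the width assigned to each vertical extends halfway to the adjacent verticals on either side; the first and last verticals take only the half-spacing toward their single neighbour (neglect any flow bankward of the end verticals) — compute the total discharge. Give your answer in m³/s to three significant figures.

w_2 = (12.7 − 0.0)/2 = 6.35 m; q_2 = 1.07 × 1.15 × 6.35 = 7.814 m³/s
w_3 = (14.6 − 10.8)/2 = 1.9 m; q_3 = 0.99 × 0.77 × 1.9 = 1.448 m³/s
w_4 = (19.3 − 12.7)/2 = 3.3 m; q_4 = 1.26 × 1.17 × 3.3 = 4.865 m³/s
w_5 = (27.4 − 14.6)/2 = 6.4 m; q_5 = 1.08 × 0.97 × 6.4 = 6.705 m³/s
Stations 1, 6 contribute zero (depth or velocity is 0).
Q = Σ qᵢ = 20.83 m³/s

20.8 m³/s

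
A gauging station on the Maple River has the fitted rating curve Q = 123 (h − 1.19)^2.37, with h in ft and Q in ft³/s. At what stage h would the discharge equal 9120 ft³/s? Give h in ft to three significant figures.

h − h₀ = (Q/C)^(1/b) = (9120/123)^(1/2.37) = 6.153 ft
h = 1.19 + 6.153 = 7.343 ft

7.34 ft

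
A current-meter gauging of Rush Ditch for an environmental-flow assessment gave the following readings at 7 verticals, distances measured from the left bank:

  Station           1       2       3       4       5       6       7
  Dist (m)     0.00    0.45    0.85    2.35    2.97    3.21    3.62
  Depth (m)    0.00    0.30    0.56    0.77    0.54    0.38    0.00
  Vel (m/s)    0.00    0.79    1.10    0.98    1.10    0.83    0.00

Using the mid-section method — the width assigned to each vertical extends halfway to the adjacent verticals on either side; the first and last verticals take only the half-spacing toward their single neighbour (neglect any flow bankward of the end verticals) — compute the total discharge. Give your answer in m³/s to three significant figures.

w_2 = (0.85 − 0.00)/2 = 0.425 m; q_2 = 0.79 × 0.30 × 0.425 = 0.1007 m³/s
w_3 = (2.35 − 0.45)/2 = 0.95 m; q_3 = 1.10 × 0.56 × 0.95 = 0.5852 m³/s
w_4 = (2.97 − 0.85)/2 = 1.06 m; q_4 = 0.98 × 0.77 × 1.06 = 0.7999 m³/s
w_5 = (3.21 − 2.35)/2 = 0.43 m; q_5 = 1.10 × 0.54 × 0.43 = 0.2554 m³/s
w_6 = (3.62 − 2.97)/2 = 0.325 m; q_6 = 0.83 × 0.38 × 0.325 = 0.1025 m³/s
Stations 1, 7 contribute zero (depth or velocity is 0).
Q = Σ qᵢ = 1.844 m³/s

1.84 m³/s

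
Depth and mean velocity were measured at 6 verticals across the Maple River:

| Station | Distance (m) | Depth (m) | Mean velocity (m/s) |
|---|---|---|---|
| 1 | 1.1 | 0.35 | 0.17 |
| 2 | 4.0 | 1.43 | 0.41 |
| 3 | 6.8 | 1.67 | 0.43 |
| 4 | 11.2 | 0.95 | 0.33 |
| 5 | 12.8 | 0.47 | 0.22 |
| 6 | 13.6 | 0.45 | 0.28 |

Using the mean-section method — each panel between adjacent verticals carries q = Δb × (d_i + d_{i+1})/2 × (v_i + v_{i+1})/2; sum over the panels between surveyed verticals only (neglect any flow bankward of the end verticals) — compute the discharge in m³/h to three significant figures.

18600 m³/h

Panel 1-2: Δb = 2.9 m, d̄ = (0.35+1.43)/2 = 0.89, v̄ = (0.17+0.41)/2 = 0.29 → q = 2.9×0.89×0.29 = 0.7485 m³/s
Panel 2-3: Δb = 2.8 m, d̄ = (1.43+1.67)/2 = 1.55, v̄ = (0.41+0.43)/2 = 0.42 → q = 2.8×1.55×0.42 = 1.823 m³/s
Panel 3-4: Δb = 4.4 m, d̄ = (1.67+0.95)/2 = 1.31, v̄ = (0.43+0.33)/2 = 0.38 → q = 4.4×1.31×0.38 = 2.190 m³/s
Panel 4-5: Δb = 1.6 m, d̄ = (0.95+0.47)/2 = 0.71, v̄ = (0.33+0.22)/2 = 0.275 → q = 1.6×0.71×0.275 = 0.3124 m³/s
Panel 5-6: Δb = 0.8 m, d̄ = (0.47+0.45)/2 = 0.46, v̄ = (0.22+0.28)/2 = 0.25 → q = 0.8×0.46×0.25 = 0.09200 m³/s
Q = Σ q = 5.166 m³/s
= 5.166 × 3600 = 18600 m³/h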